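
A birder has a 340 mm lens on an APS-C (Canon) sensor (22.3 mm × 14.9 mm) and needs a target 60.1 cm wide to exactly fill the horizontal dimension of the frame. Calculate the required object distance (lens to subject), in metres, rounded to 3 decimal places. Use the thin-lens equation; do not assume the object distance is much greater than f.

W: 60.1 cm = 601 mm.
Magnification m = w/W = dᵢ/dₒ; combined with 1/f = 1/dₒ + 1/dᵢ this gives dₒ = f·(1 + W/w).
dₒ = 340 mm × (1 + 601/22.3) = 340 × 27.9507 ≈ 9503.229 mm = 9.50323 m.

9.503 m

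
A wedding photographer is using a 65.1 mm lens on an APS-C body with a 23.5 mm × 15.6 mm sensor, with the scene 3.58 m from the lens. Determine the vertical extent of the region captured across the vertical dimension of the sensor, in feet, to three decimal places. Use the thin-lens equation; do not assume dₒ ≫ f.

dₒ: 3.58 m = 3580 mm.
Similar triangles through the lens centre give W/dₒ = h/dᵢ; with 1/f = 1/dₒ + 1/dᵢ this gives W = h·(dₒ − f)/f.
W = 15.6 mm × (3580 − 65.1) / 65.1 = 15.6 × 53.9923 ≈ 842.280 mm = 842.280/304.8 ft = 2.76339 ft.

2.763 ft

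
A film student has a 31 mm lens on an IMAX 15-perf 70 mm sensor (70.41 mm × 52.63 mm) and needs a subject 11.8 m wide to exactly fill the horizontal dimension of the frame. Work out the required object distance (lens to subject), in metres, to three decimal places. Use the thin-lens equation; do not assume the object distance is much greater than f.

5.226 m

W: 11.8 m = 11800 mm.
Magnification m = w/W = dᵢ/dₒ; combined with 1/f = 1/dₒ + 1/dᵢ this gives dₒ = f·(1 + W/w).
dₒ = 31 mm × (1 + 11800/70.41) = 31 × 168.5898 ≈ 5226.285 mm = 5.22628 m.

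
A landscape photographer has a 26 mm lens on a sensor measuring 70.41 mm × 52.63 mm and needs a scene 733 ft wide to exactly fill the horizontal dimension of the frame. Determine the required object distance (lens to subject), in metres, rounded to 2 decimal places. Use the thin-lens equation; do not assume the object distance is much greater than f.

82.53 m

W: 733 ft × 304.8 mm/ft = 223418.39 mm.
Magnification m = w/W = dᵢ/dₒ; combined with 1/f = 1/dₒ + 1/dᵢ this gives dₒ = f·(1 + W/w).
dₒ = 26 mm × (1 + 223418/70.41) = 26 × 3174.1060 ≈ 82526.756 mm = 82.5268 m.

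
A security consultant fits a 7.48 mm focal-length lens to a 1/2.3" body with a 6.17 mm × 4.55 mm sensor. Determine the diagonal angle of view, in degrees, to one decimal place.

54.3°

Sensor diagonal = √(6.17² + 4.55²) = √58.7714 ≈ 7.6663 mm.
Angle of view α = 2·arctan(d/2f) with d = 7.6663 mm and f = 7.48 mm.
d/2f = 0.51245; arctan(0.51245) ≈ 27.1329°, so α ≈ 54.2657°.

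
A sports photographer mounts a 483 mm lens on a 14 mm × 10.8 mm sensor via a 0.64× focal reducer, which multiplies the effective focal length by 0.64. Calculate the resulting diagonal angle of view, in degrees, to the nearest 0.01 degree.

Effective focal length f = 483 × 0.64 = 309.12 mm.
Sensor diagonal = √(14² + 10.8²) = √312.6400 ≈ 17.6816 mm.
α = 2·arctan(17.682 / (2 × 309.12)) = 2·arctan(0.02860) ≈ 3.2764°.

3.28°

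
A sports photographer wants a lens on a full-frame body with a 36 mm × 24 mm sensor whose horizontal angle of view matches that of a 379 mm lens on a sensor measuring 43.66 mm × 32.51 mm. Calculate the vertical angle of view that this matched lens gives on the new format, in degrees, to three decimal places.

Equal horizontal AOV ⇒ f₂ = f₁ · 36/43.66 = 379 × 0.82455 ≈ 312.5057 mm.
Vertical AOV on the new format = 2·arctan(24 / (2 × 312.5057)) = 2·arctan(0.03840) ≈ 4.3981°.

4.398°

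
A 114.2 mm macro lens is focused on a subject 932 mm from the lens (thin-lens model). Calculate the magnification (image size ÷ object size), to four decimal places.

Thin lens: 1/f = 1/dₒ + 1/dᵢ → 1/dᵢ = 1/114.2 − 1/932 = 0.0076836 mm⁻¹, so dᵢ ≈ 130.1472 mm.
Magnification m = dᵢ/dₒ = 130.1472/932 ≈ 0.13964.

0.1396×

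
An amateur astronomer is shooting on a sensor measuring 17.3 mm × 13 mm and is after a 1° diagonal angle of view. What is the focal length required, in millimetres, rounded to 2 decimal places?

1239.85 mm

Sensor diagonal = √(17.3² + 13²) = √468.2900 ≈ 21.6400 mm.
From α = 2·arctan(d/2f) we get f = d / (2·tan(α/2)).
With d = 21.6400 mm and α/2 = 0.5°, tan(α/2) ≈ 0.00873, so f ≈ 21.6400 / 0.01745 ≈ 1239.8497 mm.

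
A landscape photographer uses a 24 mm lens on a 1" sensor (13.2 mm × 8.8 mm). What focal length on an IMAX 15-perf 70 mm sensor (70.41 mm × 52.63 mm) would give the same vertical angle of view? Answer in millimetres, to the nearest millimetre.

144 mm

Equal angle of view means equal height/f ratio, so f₂ = f₁ · (height₂/height₁) = 24 × 52.63/8.8.
f₂ = 24 × 5.98068 ≈ 143.536 mm.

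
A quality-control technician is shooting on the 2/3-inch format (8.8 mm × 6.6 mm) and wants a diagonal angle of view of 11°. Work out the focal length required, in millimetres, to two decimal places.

57.12 mm

Sensor diagonal = √(8.8² + 6.6²) = √121.0000 ≈ 11.0000 mm.
From α = 2·arctan(d/2f) we get f = d / (2·tan(α/2)).
With d = 11.0000 mm and α/2 = 5.5°, tan(α/2) ≈ 0.09629, so f ≈ 11.0000 / 0.19258 ≈ 57.1197 mm.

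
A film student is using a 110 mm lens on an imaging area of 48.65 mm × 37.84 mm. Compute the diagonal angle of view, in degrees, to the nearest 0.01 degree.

31.30°

Sensor diagonal = √(48.65² + 37.84²) = √3798.6881 ≈ 61.6335 mm.
Angle of view α = 2·arctan(d/2f) with d = 61.6335 mm and f = 110 mm.
d/2f = 0.28015; arctan(0.28015) ≈ 15.6503°, so α ≈ 31.3007°.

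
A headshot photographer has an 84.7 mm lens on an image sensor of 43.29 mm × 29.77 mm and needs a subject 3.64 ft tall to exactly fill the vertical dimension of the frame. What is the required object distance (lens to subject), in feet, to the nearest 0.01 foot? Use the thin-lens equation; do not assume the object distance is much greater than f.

10.63 ft

W: 3.64 ft × 304.8 mm/ft = 1109.47 mm.
Magnification m = h/W = dᵢ/dₒ; combined with 1/f = 1/dₒ + 1/dᵢ this gives dₒ = f·(1 + W/h).
dₒ = 84.7 mm × (1 + 1109.47/29.77) = 84.7 × 38.2681 ≈ 3241.310 mm = 3241.310/304.8 ft = 10.6342 ft.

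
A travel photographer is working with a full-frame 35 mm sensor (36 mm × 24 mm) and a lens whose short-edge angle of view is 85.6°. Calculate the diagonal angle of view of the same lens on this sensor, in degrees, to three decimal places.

From the short-edge AOV: f = 24 / (2·tan(42.8°)) = 24 / 1.85202 ≈ 12.9588 mm.
Sensor diagonal = √(36² + 24²) = √1872.0000 ≈ 43.2666 mm.
Diagonal AOV = 2·arctan(43.2666 / (2 × 12.9588)) = 2·arctan(1.66939) ≈ 118.1550°.

118.155°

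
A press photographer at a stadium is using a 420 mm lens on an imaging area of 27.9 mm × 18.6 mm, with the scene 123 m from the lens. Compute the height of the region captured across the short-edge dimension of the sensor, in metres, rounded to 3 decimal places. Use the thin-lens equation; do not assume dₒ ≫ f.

5.429 m

dₒ: 123 m = 123000 mm.
Similar triangles through the lens centre give W/dₒ = h/dᵢ; with 1/f = 1/dₒ + 1/dᵢ this gives W = h·(dₒ − f)/f.
W = 18.6 mm × (123000 − 420) / 420 = 18.6 × 291.8571 ≈ 5428.543 mm = 5.42854 m.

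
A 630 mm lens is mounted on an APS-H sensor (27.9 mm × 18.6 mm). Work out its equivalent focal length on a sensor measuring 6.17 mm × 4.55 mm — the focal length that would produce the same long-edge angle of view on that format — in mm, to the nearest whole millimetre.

139 mm

Equal angle of view means equal width/f ratio, so f₂ = f₁ · (width₂/width₁) = 630 × 6.17/27.9.
f₂ = 630 × 0.22115 ≈ 139.323 mm.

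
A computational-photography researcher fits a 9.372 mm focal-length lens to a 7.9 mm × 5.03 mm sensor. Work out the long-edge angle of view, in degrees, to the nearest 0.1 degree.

Angle of view α = 2·arctan(w/2f) with w = 7.9 mm and f = 9.372 mm.
w/2f = 0.42147; arctan(0.42147) ≈ 22.8539°, so α ≈ 45.7078°.

45.7°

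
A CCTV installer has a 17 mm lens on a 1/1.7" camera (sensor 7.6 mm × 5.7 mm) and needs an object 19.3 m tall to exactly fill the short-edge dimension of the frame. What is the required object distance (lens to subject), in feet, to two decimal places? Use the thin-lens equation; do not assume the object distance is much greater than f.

188.91 ft

W: 19.3 m = 19300 mm.
Magnification m = h/W = dᵢ/dₒ; combined with 1/f = 1/dₒ + 1/dᵢ this gives dₒ = f·(1 + W/h).
dₒ = 17 mm × (1 + 19300/5.7) = 17 × 3386.9649 ≈ 57578.404 mm = 57578.404/304.8 ft = 188.906 ft.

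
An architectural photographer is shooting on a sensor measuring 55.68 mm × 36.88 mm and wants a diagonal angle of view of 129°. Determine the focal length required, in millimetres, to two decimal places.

15.93 mm

Sensor diagonal = √(55.68² + 36.88²) = √4460.3968 ≈ 66.7862 mm.
From α = 2·arctan(d/2f) we get f = d / (2·tan(α/2)).
With d = 66.7862 mm and α/2 = 64.5°, tan(α/2) ≈ 2.09654, so f ≈ 66.7862 / 4.19309 ≈ 15.9277 mm.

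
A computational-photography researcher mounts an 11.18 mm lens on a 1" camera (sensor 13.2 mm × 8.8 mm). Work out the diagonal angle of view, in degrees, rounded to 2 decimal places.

Sensor diagonal = √(13.2² + 8.8²) = √251.6800 ≈ 15.8644 mm.
Angle of view α = 2·arctan(d/2f) with d = 15.8644 mm and f = 11.18 mm.
d/2f = 0.70950; arctan(0.70950) ≈ 35.3557°, so α ≈ 70.7114°.

70.71°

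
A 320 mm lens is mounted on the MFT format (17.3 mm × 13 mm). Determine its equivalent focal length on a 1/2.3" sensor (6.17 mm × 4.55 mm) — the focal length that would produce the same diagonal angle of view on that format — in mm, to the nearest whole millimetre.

Sensor diagonal = √(17.3² + 13²) = √468.2900 ≈ 21.6400 mm.
Sensor diagonal = √(6.17² + 4.55²) = √58.7714 ≈ 7.6663 mm.
Equal angle of view means equal diagonal/f ratio, so f₂ = f₁ · (diagonal₂/diagonal₁) = 320 × 7.6663/21.6400.
f₂ = 320 × 0.35426 ≈ 113.364 mm.

113 mm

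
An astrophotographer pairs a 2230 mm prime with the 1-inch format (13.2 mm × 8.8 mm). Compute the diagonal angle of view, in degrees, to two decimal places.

0.41°

Sensor diagonal = √(13.2² + 8.8²) = √251.6800 ≈ 15.8644 mm.
Angle of view α = 2·arctan(d/2f) with d = 15.8644 mm and f = 2230 mm.
d/2f = 0.00356; arctan(0.00356) ≈ 0.2038°, so α ≈ 0.4076°.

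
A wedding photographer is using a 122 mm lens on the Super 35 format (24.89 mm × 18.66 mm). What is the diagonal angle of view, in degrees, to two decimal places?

14.53°

Sensor diagonal = √(24.89² + 18.66²) = √967.7077 ≈ 31.1080 mm.
Angle of view α = 2·arctan(d/2f) with d = 31.1080 mm and f = 122 mm.
d/2f = 0.12749; arctan(0.12749) ≈ 7.2655°, so α ≈ 14.5311°.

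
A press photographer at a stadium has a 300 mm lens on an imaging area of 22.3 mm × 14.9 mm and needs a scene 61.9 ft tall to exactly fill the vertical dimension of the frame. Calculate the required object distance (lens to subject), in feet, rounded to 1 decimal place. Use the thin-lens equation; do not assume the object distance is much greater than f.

1247.3 ft

W: 61.9 ft × 304.8 mm/ft = 18867.12 mm.
Magnification m = h/W = dᵢ/dₒ; combined with 1/f = 1/dₒ + 1/dᵢ this gives dₒ = f·(1 + W/h).
dₒ = 300 mm × (1 + 18867.1/14.9) = 300 × 1267.2496 ≈ 380174.887 mm = 380174.887/304.8 ft = 1247.29 ft.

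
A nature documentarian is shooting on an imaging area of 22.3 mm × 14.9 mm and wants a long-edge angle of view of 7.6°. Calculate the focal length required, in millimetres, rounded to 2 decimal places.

From α = 2·arctan(w/2f) we get f = w / (2·tan(α/2)).
With w = 22.3 mm and α/2 = 3.8°, tan(α/2) ≈ 0.06642, so f ≈ 22.3 / 0.13284 ≈ 167.8713 mm.

167.87 mm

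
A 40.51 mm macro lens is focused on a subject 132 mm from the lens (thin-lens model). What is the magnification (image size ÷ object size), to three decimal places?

0.443×

Thin lens: 1/f = 1/dₒ + 1/dᵢ → 1/dᵢ = 1/40.51 − 1/132 = 0.0171095 mm⁻¹, so dᵢ ≈ 58.4470 mm.
Magnification m = dᵢ/dₒ = 58.4470/132 ≈ 0.44278.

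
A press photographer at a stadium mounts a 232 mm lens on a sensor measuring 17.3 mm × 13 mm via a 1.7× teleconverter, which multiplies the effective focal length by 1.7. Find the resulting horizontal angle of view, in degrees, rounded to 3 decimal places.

2.513°

Effective focal length f = 232 × 1.7 = 394.4 mm.
α = 2·arctan(17.3 / (2 × 394.4)) = 2·arctan(0.02193) ≈ 2.5128°.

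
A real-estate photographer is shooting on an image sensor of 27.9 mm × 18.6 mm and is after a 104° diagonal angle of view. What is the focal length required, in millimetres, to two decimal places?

Sensor diagonal = √(27.9² + 18.6²) = √1124.3700 ≈ 33.5316 mm.
From α = 2·arctan(d/2f) we get f = d / (2·tan(α/2)).
With d = 33.5316 mm and α/2 = 52°, tan(α/2) ≈ 1.27994, so f ≈ 33.5316 / 2.55988 ≈ 13.0989 mm.

13.10 mm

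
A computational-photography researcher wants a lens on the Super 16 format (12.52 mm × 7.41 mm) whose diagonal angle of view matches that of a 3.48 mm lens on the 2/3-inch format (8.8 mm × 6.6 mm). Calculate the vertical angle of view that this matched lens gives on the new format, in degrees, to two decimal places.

Sensor diagonal = √(8.8² + 6.6²) = √121.0000 ≈ 11.0000 mm.
Sensor diagonal = √(12.52² + 7.41²) = √211.6585 ≈ 14.5485 mm.
Equal diagonal AOV ⇒ f₂ = f₁ · 14.5485/11.0000 = 3.48 × 1.32259 ≈ 4.6026 mm.
Vertical AOV on the new format = 2·arctan(7.41 / (2 × 4.6026)) = 2·arctan(0.80498) ≈ 77.6666°.

77.67°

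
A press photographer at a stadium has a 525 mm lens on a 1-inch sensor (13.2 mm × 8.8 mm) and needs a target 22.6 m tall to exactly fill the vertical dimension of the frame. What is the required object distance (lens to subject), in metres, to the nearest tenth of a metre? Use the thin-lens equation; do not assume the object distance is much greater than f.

W: 22.6 m = 22600 mm.
Magnification m = h/W = dᵢ/dₒ; combined with 1/f = 1/dₒ + 1/dᵢ this gives dₒ = f·(1 + W/h).
dₒ = 525 mm × (1 + 22600/8.8) = 525 × 2569.1818 ≈ 1348820.455 mm = 1348.82 m.

1348.8 m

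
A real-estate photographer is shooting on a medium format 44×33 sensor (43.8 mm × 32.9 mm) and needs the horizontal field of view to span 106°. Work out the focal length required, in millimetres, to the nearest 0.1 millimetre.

From α = 2·arctan(w/2f) we get f = w / (2·tan(α/2)).
With w = 43.8 mm and α/2 = 53°, tan(α/2) ≈ 1.32704, so f ≈ 43.8 / 2.65409 ≈ 16.5028 mm.

16.5 mm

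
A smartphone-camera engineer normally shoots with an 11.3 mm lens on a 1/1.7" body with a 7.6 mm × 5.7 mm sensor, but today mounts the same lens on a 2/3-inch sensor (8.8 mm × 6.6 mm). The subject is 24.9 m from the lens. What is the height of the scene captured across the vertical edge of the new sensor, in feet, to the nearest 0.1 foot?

The focal length stays 11.3 mm; the relevant sensor dimension is now h = 6.6 mm. Object distance dₒ = 24.9 m = 24900 mm.
Thin-lens field height W = h·(dₒ − f)/f = 6.6 × (24900 − 11.3)/11.3 ≈ 14536.763 mm = 14536.763/304.8 ft = 47.6928 ft.

47.7 ft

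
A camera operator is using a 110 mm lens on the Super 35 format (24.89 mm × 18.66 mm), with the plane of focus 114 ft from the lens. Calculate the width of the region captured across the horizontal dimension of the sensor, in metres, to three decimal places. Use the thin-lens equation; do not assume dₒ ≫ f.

dₒ: 114 ft × 304.8 mm/ft = 34747.20 mm.
Similar triangles through the lens centre give W/dₒ = w/dᵢ; with 1/f = 1/dₒ + 1/dᵢ this gives W = w·(dₒ − f)/f.
W = 24.89 mm × (34747.2 − 110) / 110 = 24.89 × 314.8836 ≈ 7837.453 mm = 7.83745 m.

7.837 m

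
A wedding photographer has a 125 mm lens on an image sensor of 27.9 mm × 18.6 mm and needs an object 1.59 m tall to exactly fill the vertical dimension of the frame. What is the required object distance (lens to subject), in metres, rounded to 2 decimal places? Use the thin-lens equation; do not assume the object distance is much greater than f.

10.81 m

W: 1.59 m = 1590 mm.
Magnification m = h/W = dᵢ/dₒ; combined with 1/f = 1/dₒ + 1/dᵢ this gives dₒ = f·(1 + W/h).
dₒ = 125 mm × (1 + 1590/18.6) = 125 × 86.4839 ≈ 10810.484 mm = 10.8105 m.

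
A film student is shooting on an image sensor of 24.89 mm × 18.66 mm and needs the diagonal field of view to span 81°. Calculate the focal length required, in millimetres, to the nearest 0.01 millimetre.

Sensor diagonal = √(24.89² + 18.66²) = √967.7077 ≈ 31.1080 mm.
From α = 2·arctan(d/2f) we get f = d / (2·tan(α/2)).
With d = 31.1080 mm and α/2 = 40.5°, tan(α/2) ≈ 0.85408, so f ≈ 31.1080 / 1.70816 ≈ 18.2114 mm.

18.21 mm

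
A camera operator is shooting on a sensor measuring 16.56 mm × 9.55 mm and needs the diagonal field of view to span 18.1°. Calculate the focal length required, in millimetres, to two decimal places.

Sensor diagonal = √(16.56² + 9.55²) = √365.4361 ≈ 19.1164 mm.
From α = 2·arctan(d/2f) we get f = d / (2·tan(α/2)).
With d = 19.1164 mm and α/2 = 9.05°, tan(α/2) ≈ 0.15928, so f ≈ 19.1164 / 0.31856 ≈ 60.0091 mm.

60.01 mm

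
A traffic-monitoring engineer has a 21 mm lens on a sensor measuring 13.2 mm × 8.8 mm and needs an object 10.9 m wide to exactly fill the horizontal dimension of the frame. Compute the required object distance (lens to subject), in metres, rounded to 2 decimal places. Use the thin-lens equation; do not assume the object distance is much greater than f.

W: 10.9 m = 10900 mm.
Magnification m = w/W = dᵢ/dₒ; combined with 1/f = 1/dₒ + 1/dᵢ this gives dₒ = f·(1 + W/w).
dₒ = 21 mm × (1 + 10900/13.2) = 21 × 826.7576 ≈ 17361.909 mm = 17.3619 m.

17.36 m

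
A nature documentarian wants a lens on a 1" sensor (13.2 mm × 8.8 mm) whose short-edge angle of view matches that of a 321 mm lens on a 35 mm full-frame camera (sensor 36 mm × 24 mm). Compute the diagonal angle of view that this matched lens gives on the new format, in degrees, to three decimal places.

7.711°

Equal short-edge AOV ⇒ f₂ = f₁ · 8.8/24 = 321 × 0.36667 ≈ 117.7000 mm.
Sensor diagonal = √(13.2² + 8.8²) = √251.6800 ≈ 15.8644 mm.
Diagonal AOV on the new format = 2·arctan(15.8644 / (2 × 117.7000)) = 2·arctan(0.06739) ≈ 7.7111°.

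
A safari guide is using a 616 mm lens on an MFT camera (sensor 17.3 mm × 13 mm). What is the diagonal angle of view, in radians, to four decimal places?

Sensor diagonal = √(17.3² + 13²) = √468.2900 ≈ 21.6400 mm.
Angle of view α = 2·arctan(d/2f) with d = 21.6400 mm and f = 616 mm.
d/2f = 0.01756; arctan(0.01756) ≈ 0.0176 rad, so α ≈ 0.0351 rad.

0.0351 rad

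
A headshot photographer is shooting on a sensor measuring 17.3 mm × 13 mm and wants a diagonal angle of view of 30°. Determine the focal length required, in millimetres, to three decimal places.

Sensor diagonal = √(17.3² + 13²) = √468.2900 ≈ 21.6400 mm.
From α = 2·arctan(d/2f) we get f = d / (2·tan(α/2)).
With d = 21.6400 mm and α/2 = 15°, tan(α/2) ≈ 0.26795, so f ≈ 21.6400 / 0.53590 ≈ 40.3808 mm.

40.381 mm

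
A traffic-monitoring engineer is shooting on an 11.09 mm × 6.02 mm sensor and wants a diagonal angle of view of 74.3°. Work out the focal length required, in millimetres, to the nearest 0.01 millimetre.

Sensor diagonal = √(11.09² + 6.02²) = √159.2285 ≈ 12.6186 mm.
From α = 2·arctan(d/2f) we get f = d / (2·tan(α/2)).
With d = 12.6186 mm and α/2 = 37.15°, tan(α/2) ≈ 0.75767, so f ≈ 12.6186 / 1.51533 ≈ 8.3273 mm.

8.33 mm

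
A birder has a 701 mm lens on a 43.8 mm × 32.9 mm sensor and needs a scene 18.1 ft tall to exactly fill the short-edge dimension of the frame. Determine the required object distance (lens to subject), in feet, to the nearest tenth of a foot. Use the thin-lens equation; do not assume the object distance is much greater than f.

W: 18.1 ft × 304.8 mm/ft = 5516.88 mm.
Magnification m = h/W = dᵢ/dₒ; combined with 1/f = 1/dₒ + 1/dᵢ this gives dₒ = f·(1 + W/h).
dₒ = 701 mm × (1 + 5516.88/32.9) = 701 × 168.6863 ≈ 118249.108 mm = 118249.108/304.8 ft = 387.956 ft.

388.0 ft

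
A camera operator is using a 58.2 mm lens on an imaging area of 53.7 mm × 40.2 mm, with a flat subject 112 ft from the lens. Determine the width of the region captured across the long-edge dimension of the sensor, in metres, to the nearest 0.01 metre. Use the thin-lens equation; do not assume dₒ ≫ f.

dₒ: 112 ft × 304.8 mm/ft = 34137.60 mm.
Similar triangles through the lens centre give W/dₒ = w/dᵢ; with 1/f = 1/dₒ + 1/dᵢ this gives W = w·(dₒ − f)/f.
W = 53.7 mm × (34137.6 − 58.2) / 58.2 = 53.7 × 585.5567 ≈ 31444.394 mm = 31.4444 m.

31.44 m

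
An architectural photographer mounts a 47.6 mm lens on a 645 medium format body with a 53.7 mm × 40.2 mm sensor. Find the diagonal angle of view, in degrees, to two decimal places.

Sensor diagonal = √(53.7² + 40.2²) = √4499.7300 ≈ 67.0800 mm.
Angle of view α = 2·arctan(d/2f) with d = 67.0800 mm and f = 47.6 mm.
d/2f = 0.70462; arctan(0.70462) ≈ 35.1694°, so α ≈ 70.3387°.

70.34°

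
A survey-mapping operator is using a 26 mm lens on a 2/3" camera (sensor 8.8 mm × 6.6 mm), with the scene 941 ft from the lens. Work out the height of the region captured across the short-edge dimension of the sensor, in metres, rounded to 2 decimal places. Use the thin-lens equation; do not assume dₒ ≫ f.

dₒ: 941 ft × 304.8 mm/ft = 286816.79 mm.
Similar triangles through the lens centre give W/dₒ = h/dᵢ; with 1/f = 1/dₒ + 1/dᵢ this gives W = h·(dₒ − f)/f.
W = 6.6 mm × (286817 − 26) / 26 = 6.6 × 11030.4150 ≈ 72800.739 mm = 72.8007 m.

72.80 m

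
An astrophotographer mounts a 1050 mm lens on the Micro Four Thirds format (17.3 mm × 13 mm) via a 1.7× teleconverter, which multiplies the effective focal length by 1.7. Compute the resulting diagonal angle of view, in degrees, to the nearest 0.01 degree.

0.69°

Effective focal length f = 1050 × 1.7 = 1785 mm.
Sensor diagonal = √(17.3² + 13²) = √468.2900 ≈ 21.6400 mm.
α = 2·arctan(21.640 / (2 × 1785)) = 2·arctan(0.00606) ≈ 0.6946°.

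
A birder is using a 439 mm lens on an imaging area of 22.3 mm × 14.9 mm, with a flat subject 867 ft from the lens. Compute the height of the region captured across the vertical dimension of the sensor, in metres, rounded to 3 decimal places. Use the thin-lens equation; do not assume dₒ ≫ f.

dₒ: 867 ft × 304.8 mm/ft = 264261.59 mm.
Similar triangles through the lens centre give W/dₒ = h/dᵢ; with 1/f = 1/dₒ + 1/dᵢ this gives W = h·(dₒ − f)/f.
W = 14.9 mm × (264262 − 439) / 439 = 14.9 × 600.9626 ≈ 8954.343 mm = 8.95434 m.

8.954 m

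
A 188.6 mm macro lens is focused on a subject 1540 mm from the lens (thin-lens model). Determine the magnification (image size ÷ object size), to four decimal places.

0.1396×

Thin lens: 1/f = 1/dₒ + 1/dᵢ → 1/dᵢ = 1/188.6 − 1/1540 = 0.0046529 mm⁻¹, so dᵢ ≈ 214.9208 mm.
Magnification m = dᵢ/dₒ = 214.9208/1540 ≈ 0.13956.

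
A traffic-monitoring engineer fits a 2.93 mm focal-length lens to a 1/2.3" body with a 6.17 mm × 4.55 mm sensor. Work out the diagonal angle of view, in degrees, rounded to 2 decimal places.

105.21°

Sensor diagonal = √(6.17² + 4.55²) = √58.7714 ≈ 7.6663 mm.
Angle of view α = 2·arctan(d/2f) with d = 7.6663 mm and f = 2.93 mm.
d/2f = 1.30823; arctan(1.30823) ≈ 52.6061°, so α ≈ 105.2122°.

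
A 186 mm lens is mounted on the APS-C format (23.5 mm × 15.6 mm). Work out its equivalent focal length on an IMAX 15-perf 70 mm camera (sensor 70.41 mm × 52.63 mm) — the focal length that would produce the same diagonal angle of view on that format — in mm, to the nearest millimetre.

Sensor diagonal = √(23.5² + 15.6²) = √795.6100 ≈ 28.2066 mm.
Sensor diagonal = √(70.41² + 52.63²) = √7727.4850 ≈ 87.9061 mm.
Equal angle of view means equal diagonal/f ratio, so f₂ = f₁ · (diagonal₂/diagonal₁) = 186 × 87.9061/28.2066.
f₂ = 186 × 3.11651 ≈ 579.671 mm.

580 mm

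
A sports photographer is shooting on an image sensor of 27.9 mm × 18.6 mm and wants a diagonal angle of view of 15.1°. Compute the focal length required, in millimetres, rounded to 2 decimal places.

126.50 mm

Sensor diagonal = √(27.9² + 18.6²) = √1124.3700 ≈ 33.5316 mm.
From α = 2·arctan(d/2f) we get f = d / (2·tan(α/2)).
With d = 33.5316 mm and α/2 = 7.55°, tan(α/2) ≈ 0.13254, so f ≈ 33.5316 / 0.26508 ≈ 126.4959 mm.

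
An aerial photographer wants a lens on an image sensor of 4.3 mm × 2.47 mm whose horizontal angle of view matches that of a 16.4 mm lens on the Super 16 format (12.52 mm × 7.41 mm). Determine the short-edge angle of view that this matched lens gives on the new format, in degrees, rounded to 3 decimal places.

Equal horizontal AOV ⇒ f₂ = f₁ · 4.3/12.52 = 16.4 × 0.34345 ≈ 5.6326 mm.
Short-edge AOV on the new format = 2·arctan(2.47 / (2 × 5.6326)) = 2·arctan(0.21926) ≈ 24.7339°.

24.734°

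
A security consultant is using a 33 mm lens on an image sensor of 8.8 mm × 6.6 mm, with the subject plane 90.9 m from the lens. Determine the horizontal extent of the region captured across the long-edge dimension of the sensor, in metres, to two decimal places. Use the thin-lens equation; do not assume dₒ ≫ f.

24.23 m

dₒ: 90.9 m = 90900 mm.
Similar triangles through the lens centre give W/dₒ = w/dᵢ; with 1/f = 1/dₒ + 1/dᵢ this gives W = w·(dₒ − f)/f.
W = 8.8 mm × (90900 − 33) / 33 = 8.8 × 2753.5455 ≈ 24231.200 mm = 24.2312 m.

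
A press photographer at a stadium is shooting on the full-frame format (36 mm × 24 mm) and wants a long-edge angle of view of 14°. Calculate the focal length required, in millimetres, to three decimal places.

146.598 mm

From α = 2·arctan(w/2f) we get f = w / (2·tan(α/2)).
With w = 36 mm and α/2 = 7°, tan(α/2) ≈ 0.12278, so f ≈ 36 / 0.24557 ≈ 146.5982 mm.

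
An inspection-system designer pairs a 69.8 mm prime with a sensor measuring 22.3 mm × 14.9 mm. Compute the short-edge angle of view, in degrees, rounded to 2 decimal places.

Angle of view α = 2·arctan(h/2f) with h = 14.9 mm and f = 69.8 mm.
h/2f = 0.10673; arctan(0.10673) ≈ 6.0923°, so α ≈ 12.1846°.

12.18°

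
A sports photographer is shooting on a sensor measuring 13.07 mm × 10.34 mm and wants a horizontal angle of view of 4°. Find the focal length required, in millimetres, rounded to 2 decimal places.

187.14 mm

From α = 2·arctan(w/2f) we get f = w / (2·tan(α/2)).
With w = 13.07 mm and α/2 = 2°, tan(α/2) ≈ 0.03492, so f ≈ 13.07 / 0.06984 ≈ 187.1379 mm.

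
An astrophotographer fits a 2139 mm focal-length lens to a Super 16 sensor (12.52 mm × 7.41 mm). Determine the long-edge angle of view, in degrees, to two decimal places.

Angle of view α = 2·arctan(w/2f) with w = 12.52 mm and f = 2139 mm.
w/2f = 0.00293; arctan(0.00293) ≈ 0.1677°, so α ≈ 0.3354°.

0.34°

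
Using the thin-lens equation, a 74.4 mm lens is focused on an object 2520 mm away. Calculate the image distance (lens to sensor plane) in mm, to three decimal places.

76.663 mm

1/dᵢ = 1/f − 1/dₒ = 1/74.4 − 1/2520 = 0.0130440 mm⁻¹.
dᵢ = 1/0.0130440 ≈ 76.6634 mm.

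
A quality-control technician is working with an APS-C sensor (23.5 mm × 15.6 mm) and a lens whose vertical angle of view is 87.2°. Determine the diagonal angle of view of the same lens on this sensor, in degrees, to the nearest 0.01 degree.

From the vertical AOV: f = 15.6 / (2·tan(43.6°)) = 15.6 / 1.90457 ≈ 8.1908 mm.
Sensor diagonal = √(23.5² + 15.6²) = √795.6100 ≈ 28.2066 mm.
Diagonal AOV = 2·arctan(28.2066 / (2 × 8.1908)) = 2·arctan(1.72184) ≈ 119.7063°.

119.71°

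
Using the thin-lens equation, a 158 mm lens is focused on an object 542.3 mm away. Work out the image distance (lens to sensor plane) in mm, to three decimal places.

1/dᵢ = 1/f − 1/dₒ = 1/158 − 1/542.3 = 0.0044851 mm⁻¹.
dᵢ = 1/0.0044851 ≈ 222.9597 mm.

222.960 mm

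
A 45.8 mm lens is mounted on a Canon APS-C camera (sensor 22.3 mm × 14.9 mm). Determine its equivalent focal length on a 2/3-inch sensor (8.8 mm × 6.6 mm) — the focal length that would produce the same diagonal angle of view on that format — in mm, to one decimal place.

18.8 mm

Sensor diagonal = √(22.3² + 14.9²) = √719.3000 ≈ 26.8198 mm.
Sensor diagonal = √(8.8² + 6.6²) = √121.0000 ≈ 11.0000 mm.
Equal angle of view means equal diagonal/f ratio, so f₂ = f₁ · (diagonal₂/diagonal₁) = 45.8 × 11.0000/26.8198.
f₂ = 45.8 × 0.41015 ≈ 18.785 mm.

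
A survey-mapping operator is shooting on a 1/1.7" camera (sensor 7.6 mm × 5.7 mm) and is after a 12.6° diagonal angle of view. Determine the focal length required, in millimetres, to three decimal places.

Sensor diagonal = √(7.6² + 5.7²) = √90.2500 ≈ 9.5000 mm.
From α = 2·arctan(d/2f) we get f = d / (2·tan(α/2)).
With d = 9.5000 mm and α/2 = 6.3°, tan(α/2) ≈ 0.11040, so f ≈ 9.5000 / 0.22080 ≈ 43.0250 mm.

43.025 mm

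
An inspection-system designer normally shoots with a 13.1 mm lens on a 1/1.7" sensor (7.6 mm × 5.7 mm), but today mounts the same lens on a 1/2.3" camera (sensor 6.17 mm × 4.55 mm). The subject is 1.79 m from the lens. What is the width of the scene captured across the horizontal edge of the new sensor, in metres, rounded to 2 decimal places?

The focal length stays 13.1 mm; the relevant sensor dimension is now w = 6.17 mm. Object distance dₒ = 1.79 m = 1790 mm.
Thin-lens field width W = w·(dₒ − f)/f = 6.17 × (1790 − 13.1)/13.1 ≈ 836.906 mm = 0.836906 m.

0.84 m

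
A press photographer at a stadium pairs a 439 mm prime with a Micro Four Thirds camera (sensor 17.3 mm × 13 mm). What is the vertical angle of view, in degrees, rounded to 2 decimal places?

Angle of view α = 2·arctan(h/2f) with h = 13 mm and f = 439 mm.
h/2f = 0.01481; arctan(0.01481) ≈ 0.8483°, so α ≈ 1.6966°.

1.70°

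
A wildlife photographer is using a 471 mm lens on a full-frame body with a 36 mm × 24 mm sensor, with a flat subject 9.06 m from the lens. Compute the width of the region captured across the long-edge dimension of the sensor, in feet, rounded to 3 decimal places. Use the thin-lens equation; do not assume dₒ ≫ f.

2.154 ft

dₒ: 9.06 m = 9060 mm.
Similar triangles through the lens centre give W/dₒ = w/dᵢ; with 1/f = 1/dₒ + 1/dᵢ this gives W = w·(dₒ − f)/f.
W = 36 mm × (9060 − 471) / 471 = 36 × 18.2357 ≈ 656.484 mm = 656.484/304.8 ft = 2.15382 ft.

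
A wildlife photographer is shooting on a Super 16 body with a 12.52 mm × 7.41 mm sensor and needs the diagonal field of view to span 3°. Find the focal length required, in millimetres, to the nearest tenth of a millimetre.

277.8 mm

Sensor diagonal = √(12.52² + 7.41²) = √211.6585 ≈ 14.5485 mm.
From α = 2·arctan(d/2f) we get f = d / (2·tan(α/2)).
With d = 14.5485 mm and α/2 = 1.5°, tan(α/2) ≈ 0.02619, so f ≈ 14.5485 / 0.05237 ≈ 277.7922 mm.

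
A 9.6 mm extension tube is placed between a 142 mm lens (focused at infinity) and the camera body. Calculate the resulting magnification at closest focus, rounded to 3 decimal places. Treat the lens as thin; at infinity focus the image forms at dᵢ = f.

The tube moves the image plane from f to f + e, so dᵢ = 142 + 9.6 = 151.6 mm. Focus is achieved when 1/f = 1/dₒ + 1/dᵢ, giving dₒ = 1/(1/f − 1/(f+e)).
Magnification m = dᵢ/dₒ = (f+e)·(1/f − 1/(f+e)) = e/f = 9.6/142 ≈ 0.0676.

0.068×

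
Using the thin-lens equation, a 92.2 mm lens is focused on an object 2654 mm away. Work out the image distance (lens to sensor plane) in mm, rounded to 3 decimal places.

1/dᵢ = 1/f − 1/dₒ = 1/92.2 − 1/2654 = 0.0104692 mm⁻¹.
dᵢ = 1/0.0104692 ≈ 95.5183 mm.

95.518 mm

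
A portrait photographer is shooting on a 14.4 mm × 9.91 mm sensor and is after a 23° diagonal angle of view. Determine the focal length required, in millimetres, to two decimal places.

42.96 mm

Sensor diagonal = √(14.4² + 9.91²) = √305.5681 ≈ 17.4805 mm.
From α = 2·arctan(d/2f) we get f = d / (2·tan(α/2)).
With d = 17.4805 mm and α/2 = 11.5°, tan(α/2) ≈ 0.20345, so f ≈ 17.4805 / 0.40690 ≈ 42.9597 mm.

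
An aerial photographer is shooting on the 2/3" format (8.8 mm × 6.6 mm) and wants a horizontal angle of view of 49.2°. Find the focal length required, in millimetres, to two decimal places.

From α = 2·arctan(w/2f) we get f = w / (2·tan(α/2)).
With w = 8.8 mm and α/2 = 24.6°, tan(α/2) ≈ 0.45784, so f ≈ 8.8 / 0.91567 ≈ 9.6104 mm.

9.61 mm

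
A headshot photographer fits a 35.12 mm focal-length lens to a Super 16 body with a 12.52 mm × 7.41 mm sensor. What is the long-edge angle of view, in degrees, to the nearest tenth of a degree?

20.2°

Angle of view α = 2·arctan(w/2f) with w = 12.52 mm and f = 35.12 mm.
w/2f = 0.17825; arctan(0.17825) ≈ 10.1066°, so α ≈ 20.2132°.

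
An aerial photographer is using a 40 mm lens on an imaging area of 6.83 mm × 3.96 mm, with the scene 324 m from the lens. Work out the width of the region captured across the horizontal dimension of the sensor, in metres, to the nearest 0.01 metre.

55.32 m

dₒ: 324 m = 324000 mm.
Similar triangles through the lens centre give W/dₒ = w/dᵢ; with 1/f = 1/dₒ + 1/dᵢ this gives W = w·(dₒ − f)/f.
W = 6.83 mm × (324000 − 40) / 40 = 6.83 × 8099.0000 ≈ 55316.170 mm = 55.3162 m.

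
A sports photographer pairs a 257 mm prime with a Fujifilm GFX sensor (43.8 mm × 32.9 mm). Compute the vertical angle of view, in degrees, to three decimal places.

7.325°

Angle of view α = 2·arctan(h/2f) with h = 32.9 mm and f = 257 mm.
h/2f = 0.06401; arctan(0.06401) ≈ 3.6624°, so α ≈ 7.3248°.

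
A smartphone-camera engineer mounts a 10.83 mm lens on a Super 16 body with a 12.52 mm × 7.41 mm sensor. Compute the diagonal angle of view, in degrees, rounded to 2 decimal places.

67.78°

Sensor diagonal = √(12.52² + 7.41²) = √211.6585 ≈ 14.5485 mm.
Angle of view α = 2·arctan(d/2f) with d = 14.5485 mm and f = 10.83 mm.
d/2f = 0.67168; arctan(0.67168) ≈ 33.8883°, so α ≈ 67.7766°.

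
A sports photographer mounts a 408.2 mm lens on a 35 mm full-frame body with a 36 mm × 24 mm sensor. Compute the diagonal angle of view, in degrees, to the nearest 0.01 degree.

6.07°

Sensor diagonal = √(36² + 24²) = √1872.0000 ≈ 43.2666 mm.
Angle of view α = 2·arctan(d/2f) with d = 43.2666 mm and f = 408.2 mm.
d/2f = 0.05300; arctan(0.05300) ≈ 3.0337°, so α ≈ 6.0673°.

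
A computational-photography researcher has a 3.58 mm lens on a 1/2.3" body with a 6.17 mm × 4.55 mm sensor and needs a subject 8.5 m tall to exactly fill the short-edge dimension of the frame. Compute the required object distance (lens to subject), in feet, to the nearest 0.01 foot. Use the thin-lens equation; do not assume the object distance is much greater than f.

21.95 ft

W: 8.5 m = 8500 mm.
Magnification m = h/W = dᵢ/dₒ; combined with 1/f = 1/dₒ + 1/dᵢ this gives dₒ = f·(1 + W/h).
dₒ = 3.58 mm × (1 + 8500/4.55) = 3.58 × 1869.1319 ≈ 6691.492 mm = 6691.492/304.8 ft = 21.9537 ft.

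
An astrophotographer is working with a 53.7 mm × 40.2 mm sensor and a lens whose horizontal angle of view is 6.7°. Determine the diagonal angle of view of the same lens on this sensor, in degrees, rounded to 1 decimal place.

From the horizontal AOV: f = 53.7 / (2·tan(3.35°)) = 53.7 / 0.11707 ≈ 458.6980 mm.
Sensor diagonal = √(53.7² + 40.2²) = √4499.7300 ≈ 67.0800 mm.
Diagonal AOV = 2·arctan(67.0800 / (2 × 458.6980)) = 2·arctan(0.07312) ≈ 8.3641°.

8.4°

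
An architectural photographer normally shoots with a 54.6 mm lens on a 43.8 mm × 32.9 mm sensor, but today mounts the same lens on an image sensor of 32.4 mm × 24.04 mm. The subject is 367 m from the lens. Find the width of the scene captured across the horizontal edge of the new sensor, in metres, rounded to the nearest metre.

The focal length stays 54.6 mm; the relevant sensor dimension is now w = 32.4 mm. Object distance dₒ = 367 m = 367000 mm.
Thin-lens field width W = w·(dₒ − f)/f = 32.4 × (367000 − 54.6)/54.6 ≈ 217747.820 mm = 217.748 m.

218 m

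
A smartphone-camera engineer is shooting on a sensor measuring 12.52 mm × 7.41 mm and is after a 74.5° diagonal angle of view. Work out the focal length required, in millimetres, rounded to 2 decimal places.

Sensor diagonal = √(12.52² + 7.41²) = √211.6585 ≈ 14.5485 mm.
From α = 2·arctan(d/2f) we get f = d / (2·tan(α/2)).
With d = 14.5485 mm and α/2 = 37.25°, tan(α/2) ≈ 0.76042, so f ≈ 14.5485 / 1.52084 ≈ 9.5661 mm.

9.57 mm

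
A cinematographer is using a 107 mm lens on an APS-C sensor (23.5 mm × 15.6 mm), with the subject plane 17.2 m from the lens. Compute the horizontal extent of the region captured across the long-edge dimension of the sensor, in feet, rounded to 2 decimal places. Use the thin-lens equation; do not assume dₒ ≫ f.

12.32 ft

dₒ: 17.2 m = 17200 mm.
Similar triangles through the lens centre give W/dₒ = w/dᵢ; with 1/f = 1/dₒ + 1/dᵢ this gives W = w·(dₒ − f)/f.
W = 23.5 mm × (17200 − 107) / 107 = 23.5 × 159.7477 ≈ 3754.070 mm = 3754.070/304.8 ft = 12.3165 ft.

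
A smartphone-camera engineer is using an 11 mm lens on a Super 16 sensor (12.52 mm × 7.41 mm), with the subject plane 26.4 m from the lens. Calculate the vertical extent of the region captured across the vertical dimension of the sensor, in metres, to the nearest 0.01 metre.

dₒ: 26.4 m = 26400 mm.
Similar triangles through the lens centre give W/dₒ = h/dᵢ; with 1/f = 1/dₒ + 1/dᵢ this gives W = h·(dₒ − f)/f.
W = 7.41 mm × (26400 − 11) / 11 = 7.41 × 2399.0000 ≈ 17776.590 mm = 17.7766 m.

17.78 m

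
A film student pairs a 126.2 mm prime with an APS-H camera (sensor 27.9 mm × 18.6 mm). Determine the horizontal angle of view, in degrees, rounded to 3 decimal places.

12.616°

Angle of view α = 2·arctan(w/2f) with w = 27.9 mm and f = 126.2 mm.
w/2f = 0.11054; arctan(0.11054) ≈ 6.3078°, so α ≈ 12.6156°.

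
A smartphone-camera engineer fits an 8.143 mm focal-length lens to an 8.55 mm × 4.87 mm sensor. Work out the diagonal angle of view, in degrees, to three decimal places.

62.279°

Sensor diagonal = √(8.55² + 4.87²) = √96.8194 ≈ 9.8397 mm.
Angle of view α = 2·arctan(d/2f) with d = 9.8397 mm and f = 8.143 mm.
d/2f = 0.60418; arctan(0.60418) ≈ 31.1396°, so α ≈ 62.2791°.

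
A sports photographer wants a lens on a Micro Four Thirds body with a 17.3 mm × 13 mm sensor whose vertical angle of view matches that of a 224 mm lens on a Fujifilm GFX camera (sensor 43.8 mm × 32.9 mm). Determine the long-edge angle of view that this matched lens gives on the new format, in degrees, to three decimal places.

11.163°

Equal vertical AOV ⇒ f₂ = f₁ · 13/32.9 = 224 × 0.39514 ≈ 88.5106 mm.
Long-edge AOV on the new format = 2·arctan(17.3 / (2 × 88.5106)) = 2·arctan(0.09773) ≈ 11.1634°.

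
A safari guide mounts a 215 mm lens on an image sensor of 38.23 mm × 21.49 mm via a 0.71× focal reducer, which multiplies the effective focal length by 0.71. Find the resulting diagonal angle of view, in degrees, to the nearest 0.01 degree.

Effective focal length f = 215 × 0.71 = 152.65 mm.
Sensor diagonal = √(38.23² + 21.49²) = √1923.3530 ≈ 43.8560 mm.
α = 2·arctan(43.856 / (2 × 152.65)) = 2·arctan(0.14365) ≈ 16.3491°.

16.35°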